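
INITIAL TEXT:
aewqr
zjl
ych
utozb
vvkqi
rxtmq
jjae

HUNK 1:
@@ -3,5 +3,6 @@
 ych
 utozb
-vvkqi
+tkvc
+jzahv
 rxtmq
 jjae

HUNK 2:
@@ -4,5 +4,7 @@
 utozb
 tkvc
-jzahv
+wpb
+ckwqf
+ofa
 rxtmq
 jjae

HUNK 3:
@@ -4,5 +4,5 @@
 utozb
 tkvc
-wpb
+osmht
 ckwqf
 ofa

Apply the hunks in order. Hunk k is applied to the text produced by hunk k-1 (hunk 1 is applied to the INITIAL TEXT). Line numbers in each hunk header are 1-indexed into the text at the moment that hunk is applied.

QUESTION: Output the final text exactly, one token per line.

Hunk 1: at line 3 remove [vvkqi] add [tkvc,jzahv] -> 8 lines: aewqr zjl ych utozb tkvc jzahv rxtmq jjae
Hunk 2: at line 4 remove [jzahv] add [wpb,ckwqf,ofa] -> 10 lines: aewqr zjl ych utozb tkvc wpb ckwqf ofa rxtmq jjae
Hunk 3: at line 4 remove [wpb] add [osmht] -> 10 lines: aewqr zjl ych utozb tkvc osmht ckwqf ofa rxtmq jjae

Answer: aewqr
zjl
ych
utozb
tkvc
osmht
ckwqf
ofa
rxtmq
jjae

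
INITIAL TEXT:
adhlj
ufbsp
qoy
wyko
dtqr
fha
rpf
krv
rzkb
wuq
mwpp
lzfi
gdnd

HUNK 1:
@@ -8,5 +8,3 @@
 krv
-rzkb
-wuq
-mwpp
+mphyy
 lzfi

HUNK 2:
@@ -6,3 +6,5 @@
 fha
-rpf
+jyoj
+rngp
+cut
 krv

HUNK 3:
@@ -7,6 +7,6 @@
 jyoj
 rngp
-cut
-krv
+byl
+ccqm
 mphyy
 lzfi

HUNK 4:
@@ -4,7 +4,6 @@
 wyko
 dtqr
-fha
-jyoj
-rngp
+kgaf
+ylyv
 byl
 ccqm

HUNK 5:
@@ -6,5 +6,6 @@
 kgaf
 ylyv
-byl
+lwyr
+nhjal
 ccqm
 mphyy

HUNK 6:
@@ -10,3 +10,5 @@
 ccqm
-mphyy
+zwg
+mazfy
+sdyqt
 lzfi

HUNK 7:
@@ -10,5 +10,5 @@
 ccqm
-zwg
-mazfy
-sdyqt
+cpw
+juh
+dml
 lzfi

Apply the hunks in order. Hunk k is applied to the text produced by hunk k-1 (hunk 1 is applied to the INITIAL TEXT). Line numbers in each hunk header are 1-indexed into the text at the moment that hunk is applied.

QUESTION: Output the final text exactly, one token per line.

Hunk 1: at line 8 remove [rzkb,wuq,mwpp] add [mphyy] -> 11 lines: adhlj ufbsp qoy wyko dtqr fha rpf krv mphyy lzfi gdnd
Hunk 2: at line 6 remove [rpf] add [jyoj,rngp,cut] -> 13 lines: adhlj ufbsp qoy wyko dtqr fha jyoj rngp cut krv mphyy lzfi gdnd
Hunk 3: at line 7 remove [cut,krv] add [byl,ccqm] -> 13 lines: adhlj ufbsp qoy wyko dtqr fha jyoj rngp byl ccqm mphyy lzfi gdnd
Hunk 4: at line 4 remove [fha,jyoj,rngp] add [kgaf,ylyv] -> 12 lines: adhlj ufbsp qoy wyko dtqr kgaf ylyv byl ccqm mphyy lzfi gdnd
Hunk 5: at line 6 remove [byl] add [lwyr,nhjal] -> 13 lines: adhlj ufbsp qoy wyko dtqr kgaf ylyv lwyr nhjal ccqm mphyy lzfi gdnd
Hunk 6: at line 10 remove [mphyy] add [zwg,mazfy,sdyqt] -> 15 lines: adhlj ufbsp qoy wyko dtqr kgaf ylyv lwyr nhjal ccqm zwg mazfy sdyqt lzfi gdnd
Hunk 7: at line 10 remove [zwg,mazfy,sdyqt] add [cpw,juh,dml] -> 15 lines: adhlj ufbsp qoy wyko dtqr kgaf ylyv lwyr nhjal ccqm cpw juh dml lzfi gdnd

Answer: adhlj
ufbsp
qoy
wyko
dtqr
kgaf
ylyv
lwyr
nhjal
ccqm
cpw
juh
dml
lzfi
gdnd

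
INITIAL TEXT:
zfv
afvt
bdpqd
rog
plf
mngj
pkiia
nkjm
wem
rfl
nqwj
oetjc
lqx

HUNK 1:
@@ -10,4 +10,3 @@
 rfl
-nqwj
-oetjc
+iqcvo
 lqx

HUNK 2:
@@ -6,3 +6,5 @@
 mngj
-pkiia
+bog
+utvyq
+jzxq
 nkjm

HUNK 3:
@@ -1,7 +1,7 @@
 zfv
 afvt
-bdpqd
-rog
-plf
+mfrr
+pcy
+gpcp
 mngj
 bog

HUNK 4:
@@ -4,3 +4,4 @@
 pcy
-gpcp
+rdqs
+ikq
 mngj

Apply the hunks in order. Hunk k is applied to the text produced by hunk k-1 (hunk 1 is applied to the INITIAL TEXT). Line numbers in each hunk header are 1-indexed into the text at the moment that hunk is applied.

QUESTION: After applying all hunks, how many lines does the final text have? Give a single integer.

Hunk 1: at line 10 remove [nqwj,oetjc] add [iqcvo] -> 12 lines: zfv afvt bdpqd rog plf mngj pkiia nkjm wem rfl iqcvo lqx
Hunk 2: at line 6 remove [pkiia] add [bog,utvyq,jzxq] -> 14 lines: zfv afvt bdpqd rog plf mngj bog utvyq jzxq nkjm wem rfl iqcvo lqx
Hunk 3: at line 1 remove [bdpqd,rog,plf] add [mfrr,pcy,gpcp] -> 14 lines: zfv afvt mfrr pcy gpcp mngj bog utvyq jzxq nkjm wem rfl iqcvo lqx
Hunk 4: at line 4 remove [gpcp] add [rdqs,ikq] -> 15 lines: zfv afvt mfrr pcy rdqs ikq mngj bog utvyq jzxq nkjm wem rfl iqcvo lqx
Final line count: 15

Answer: 15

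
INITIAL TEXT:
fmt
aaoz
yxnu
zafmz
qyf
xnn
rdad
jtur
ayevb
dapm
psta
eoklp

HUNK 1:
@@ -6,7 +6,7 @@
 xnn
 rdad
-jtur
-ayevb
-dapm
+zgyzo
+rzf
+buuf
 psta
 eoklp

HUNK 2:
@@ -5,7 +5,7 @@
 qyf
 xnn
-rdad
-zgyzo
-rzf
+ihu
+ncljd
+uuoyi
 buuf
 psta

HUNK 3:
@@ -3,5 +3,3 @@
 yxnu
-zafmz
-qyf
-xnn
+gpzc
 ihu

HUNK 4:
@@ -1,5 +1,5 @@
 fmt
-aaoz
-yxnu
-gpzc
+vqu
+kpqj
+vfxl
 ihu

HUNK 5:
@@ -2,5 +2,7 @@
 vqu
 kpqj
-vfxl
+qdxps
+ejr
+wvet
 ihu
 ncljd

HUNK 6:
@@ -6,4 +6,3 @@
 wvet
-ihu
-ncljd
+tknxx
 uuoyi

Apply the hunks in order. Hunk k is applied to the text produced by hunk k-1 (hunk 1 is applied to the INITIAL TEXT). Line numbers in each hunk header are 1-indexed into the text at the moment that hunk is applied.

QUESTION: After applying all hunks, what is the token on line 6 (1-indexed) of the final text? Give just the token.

Answer: wvet

Derivation:
Hunk 1: at line 6 remove [jtur,ayevb,dapm] add [zgyzo,rzf,buuf] -> 12 lines: fmt aaoz yxnu zafmz qyf xnn rdad zgyzo rzf buuf psta eoklp
Hunk 2: at line 5 remove [rdad,zgyzo,rzf] add [ihu,ncljd,uuoyi] -> 12 lines: fmt aaoz yxnu zafmz qyf xnn ihu ncljd uuoyi buuf psta eoklp
Hunk 3: at line 3 remove [zafmz,qyf,xnn] add [gpzc] -> 10 lines: fmt aaoz yxnu gpzc ihu ncljd uuoyi buuf psta eoklp
Hunk 4: at line 1 remove [aaoz,yxnu,gpzc] add [vqu,kpqj,vfxl] -> 10 lines: fmt vqu kpqj vfxl ihu ncljd uuoyi buuf psta eoklp
Hunk 5: at line 2 remove [vfxl] add [qdxps,ejr,wvet] -> 12 lines: fmt vqu kpqj qdxps ejr wvet ihu ncljd uuoyi buuf psta eoklp
Hunk 6: at line 6 remove [ihu,ncljd] add [tknxx] -> 11 lines: fmt vqu kpqj qdxps ejr wvet tknxx uuoyi buuf psta eoklp
Final line 6: wvet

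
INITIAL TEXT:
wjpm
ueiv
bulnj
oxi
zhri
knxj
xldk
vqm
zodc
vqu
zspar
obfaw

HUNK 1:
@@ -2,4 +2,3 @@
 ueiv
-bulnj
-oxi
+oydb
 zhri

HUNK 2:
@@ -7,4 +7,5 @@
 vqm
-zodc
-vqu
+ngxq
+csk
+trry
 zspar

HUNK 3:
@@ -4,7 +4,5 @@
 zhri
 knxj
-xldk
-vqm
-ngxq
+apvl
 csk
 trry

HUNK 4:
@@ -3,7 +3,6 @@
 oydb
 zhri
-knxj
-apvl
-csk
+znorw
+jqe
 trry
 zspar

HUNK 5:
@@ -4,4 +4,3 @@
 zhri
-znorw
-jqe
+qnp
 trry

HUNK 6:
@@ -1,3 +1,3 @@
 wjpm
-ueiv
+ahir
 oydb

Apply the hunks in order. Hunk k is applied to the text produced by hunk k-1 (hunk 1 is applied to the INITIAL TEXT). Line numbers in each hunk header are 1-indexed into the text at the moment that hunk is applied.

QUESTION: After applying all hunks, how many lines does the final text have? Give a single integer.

Answer: 8

Derivation:
Hunk 1: at line 2 remove [bulnj,oxi] add [oydb] -> 11 lines: wjpm ueiv oydb zhri knxj xldk vqm zodc vqu zspar obfaw
Hunk 2: at line 7 remove [zodc,vqu] add [ngxq,csk,trry] -> 12 lines: wjpm ueiv oydb zhri knxj xldk vqm ngxq csk trry zspar obfaw
Hunk 3: at line 4 remove [xldk,vqm,ngxq] add [apvl] -> 10 lines: wjpm ueiv oydb zhri knxj apvl csk trry zspar obfaw
Hunk 4: at line 3 remove [knxj,apvl,csk] add [znorw,jqe] -> 9 lines: wjpm ueiv oydb zhri znorw jqe trry zspar obfaw
Hunk 5: at line 4 remove [znorw,jqe] add [qnp] -> 8 lines: wjpm ueiv oydb zhri qnp trry zspar obfaw
Hunk 6: at line 1 remove [ueiv] add [ahir] -> 8 lines: wjpm ahir oydb zhri qnp trry zspar obfaw
Final line count: 8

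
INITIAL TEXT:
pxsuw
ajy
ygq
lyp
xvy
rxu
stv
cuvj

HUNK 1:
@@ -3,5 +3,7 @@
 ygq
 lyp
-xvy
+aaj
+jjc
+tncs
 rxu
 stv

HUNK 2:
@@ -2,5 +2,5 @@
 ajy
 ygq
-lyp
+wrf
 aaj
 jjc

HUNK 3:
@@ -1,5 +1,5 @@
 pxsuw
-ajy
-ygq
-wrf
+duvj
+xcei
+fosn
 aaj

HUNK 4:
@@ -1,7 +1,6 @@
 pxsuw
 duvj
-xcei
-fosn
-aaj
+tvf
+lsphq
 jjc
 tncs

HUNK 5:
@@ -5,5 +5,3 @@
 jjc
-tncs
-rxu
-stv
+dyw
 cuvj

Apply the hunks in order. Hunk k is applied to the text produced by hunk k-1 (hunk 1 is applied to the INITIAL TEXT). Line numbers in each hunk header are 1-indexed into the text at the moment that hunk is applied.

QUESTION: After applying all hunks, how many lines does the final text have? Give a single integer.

Answer: 7

Derivation:
Hunk 1: at line 3 remove [xvy] add [aaj,jjc,tncs] -> 10 lines: pxsuw ajy ygq lyp aaj jjc tncs rxu stv cuvj
Hunk 2: at line 2 remove [lyp] add [wrf] -> 10 lines: pxsuw ajy ygq wrf aaj jjc tncs rxu stv cuvj
Hunk 3: at line 1 remove [ajy,ygq,wrf] add [duvj,xcei,fosn] -> 10 lines: pxsuw duvj xcei fosn aaj jjc tncs rxu stv cuvj
Hunk 4: at line 1 remove [xcei,fosn,aaj] add [tvf,lsphq] -> 9 lines: pxsuw duvj tvf lsphq jjc tncs rxu stv cuvj
Hunk 5: at line 5 remove [tncs,rxu,stv] add [dyw] -> 7 lines: pxsuw duvj tvf lsphq jjc dyw cuvj
Final line count: 7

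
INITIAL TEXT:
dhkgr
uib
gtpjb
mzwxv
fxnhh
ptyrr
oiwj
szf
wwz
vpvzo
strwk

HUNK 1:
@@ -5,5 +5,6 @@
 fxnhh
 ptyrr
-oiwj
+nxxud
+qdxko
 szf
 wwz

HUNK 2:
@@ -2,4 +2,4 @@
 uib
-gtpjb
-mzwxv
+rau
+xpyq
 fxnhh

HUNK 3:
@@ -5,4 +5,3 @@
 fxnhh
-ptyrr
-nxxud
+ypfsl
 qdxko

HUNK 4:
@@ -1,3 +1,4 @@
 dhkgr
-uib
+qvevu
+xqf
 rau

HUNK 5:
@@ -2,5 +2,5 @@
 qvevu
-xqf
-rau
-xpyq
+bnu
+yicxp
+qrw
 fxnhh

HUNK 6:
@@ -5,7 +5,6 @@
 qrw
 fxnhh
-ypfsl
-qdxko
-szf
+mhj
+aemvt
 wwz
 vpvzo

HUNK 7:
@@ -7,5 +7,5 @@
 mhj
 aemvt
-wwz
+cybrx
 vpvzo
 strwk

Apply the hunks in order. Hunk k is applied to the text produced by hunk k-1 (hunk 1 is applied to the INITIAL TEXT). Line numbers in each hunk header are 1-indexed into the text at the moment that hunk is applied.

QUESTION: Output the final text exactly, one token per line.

Answer: dhkgr
qvevu
bnu
yicxp
qrw
fxnhh
mhj
aemvt
cybrx
vpvzo
strwk

Derivation:
Hunk 1: at line 5 remove [oiwj] add [nxxud,qdxko] -> 12 lines: dhkgr uib gtpjb mzwxv fxnhh ptyrr nxxud qdxko szf wwz vpvzo strwk
Hunk 2: at line 2 remove [gtpjb,mzwxv] add [rau,xpyq] -> 12 lines: dhkgr uib rau xpyq fxnhh ptyrr nxxud qdxko szf wwz vpvzo strwk
Hunk 3: at line 5 remove [ptyrr,nxxud] add [ypfsl] -> 11 lines: dhkgr uib rau xpyq fxnhh ypfsl qdxko szf wwz vpvzo strwk
Hunk 4: at line 1 remove [uib] add [qvevu,xqf] -> 12 lines: dhkgr qvevu xqf rau xpyq fxnhh ypfsl qdxko szf wwz vpvzo strwk
Hunk 5: at line 2 remove [xqf,rau,xpyq] add [bnu,yicxp,qrw] -> 12 lines: dhkgr qvevu bnu yicxp qrw fxnhh ypfsl qdxko szf wwz vpvzo strwk
Hunk 6: at line 5 remove [ypfsl,qdxko,szf] add [mhj,aemvt] -> 11 lines: dhkgr qvevu bnu yicxp qrw fxnhh mhj aemvt wwz vpvzo strwk
Hunk 7: at line 7 remove [wwz] add [cybrx] -> 11 lines: dhkgr qvevu bnu yicxp qrw fxnhh mhj aemvt cybrx vpvzo strwk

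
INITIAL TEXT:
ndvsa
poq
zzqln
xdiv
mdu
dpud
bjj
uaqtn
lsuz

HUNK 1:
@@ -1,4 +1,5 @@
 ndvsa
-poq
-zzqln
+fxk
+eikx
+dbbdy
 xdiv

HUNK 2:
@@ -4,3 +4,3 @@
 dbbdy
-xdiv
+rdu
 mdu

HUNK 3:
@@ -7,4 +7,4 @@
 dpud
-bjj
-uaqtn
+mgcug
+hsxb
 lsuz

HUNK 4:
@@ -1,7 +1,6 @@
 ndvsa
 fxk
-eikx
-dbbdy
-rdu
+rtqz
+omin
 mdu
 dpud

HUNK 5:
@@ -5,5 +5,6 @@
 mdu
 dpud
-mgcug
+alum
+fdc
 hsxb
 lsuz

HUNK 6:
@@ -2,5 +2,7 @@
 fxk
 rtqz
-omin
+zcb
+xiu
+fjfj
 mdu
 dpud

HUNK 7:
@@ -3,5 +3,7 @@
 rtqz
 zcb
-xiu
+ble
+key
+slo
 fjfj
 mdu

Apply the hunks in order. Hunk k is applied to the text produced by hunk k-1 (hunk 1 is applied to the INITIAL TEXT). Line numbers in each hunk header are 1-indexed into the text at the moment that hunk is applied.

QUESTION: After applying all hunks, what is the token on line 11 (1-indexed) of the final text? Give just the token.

Answer: alum

Derivation:
Hunk 1: at line 1 remove [poq,zzqln] add [fxk,eikx,dbbdy] -> 10 lines: ndvsa fxk eikx dbbdy xdiv mdu dpud bjj uaqtn lsuz
Hunk 2: at line 4 remove [xdiv] add [rdu] -> 10 lines: ndvsa fxk eikx dbbdy rdu mdu dpud bjj uaqtn lsuz
Hunk 3: at line 7 remove [bjj,uaqtn] add [mgcug,hsxb] -> 10 lines: ndvsa fxk eikx dbbdy rdu mdu dpud mgcug hsxb lsuz
Hunk 4: at line 1 remove [eikx,dbbdy,rdu] add [rtqz,omin] -> 9 lines: ndvsa fxk rtqz omin mdu dpud mgcug hsxb lsuz
Hunk 5: at line 5 remove [mgcug] add [alum,fdc] -> 10 lines: ndvsa fxk rtqz omin mdu dpud alum fdc hsxb lsuz
Hunk 6: at line 2 remove [omin] add [zcb,xiu,fjfj] -> 12 lines: ndvsa fxk rtqz zcb xiu fjfj mdu dpud alum fdc hsxb lsuz
Hunk 7: at line 3 remove [xiu] add [ble,key,slo] -> 14 lines: ndvsa fxk rtqz zcb ble key slo fjfj mdu dpud alum fdc hsxb lsuz
Final line 11: alum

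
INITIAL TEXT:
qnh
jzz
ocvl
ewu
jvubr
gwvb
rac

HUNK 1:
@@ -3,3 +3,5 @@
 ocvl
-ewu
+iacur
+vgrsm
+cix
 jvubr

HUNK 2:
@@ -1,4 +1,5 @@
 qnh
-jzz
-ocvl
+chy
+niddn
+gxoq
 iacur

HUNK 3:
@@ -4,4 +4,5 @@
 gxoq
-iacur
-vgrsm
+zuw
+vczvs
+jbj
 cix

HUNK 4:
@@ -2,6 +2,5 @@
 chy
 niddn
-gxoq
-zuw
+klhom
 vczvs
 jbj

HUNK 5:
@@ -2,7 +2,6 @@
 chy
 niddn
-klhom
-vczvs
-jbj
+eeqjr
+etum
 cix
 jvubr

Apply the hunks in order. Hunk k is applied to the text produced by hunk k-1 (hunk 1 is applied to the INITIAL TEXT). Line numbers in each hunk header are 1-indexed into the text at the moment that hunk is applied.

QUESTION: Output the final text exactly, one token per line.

Hunk 1: at line 3 remove [ewu] add [iacur,vgrsm,cix] -> 9 lines: qnh jzz ocvl iacur vgrsm cix jvubr gwvb rac
Hunk 2: at line 1 remove [jzz,ocvl] add [chy,niddn,gxoq] -> 10 lines: qnh chy niddn gxoq iacur vgrsm cix jvubr gwvb rac
Hunk 3: at line 4 remove [iacur,vgrsm] add [zuw,vczvs,jbj] -> 11 lines: qnh chy niddn gxoq zuw vczvs jbj cix jvubr gwvb rac
Hunk 4: at line 2 remove [gxoq,zuw] add [klhom] -> 10 lines: qnh chy niddn klhom vczvs jbj cix jvubr gwvb rac
Hunk 5: at line 2 remove [klhom,vczvs,jbj] add [eeqjr,etum] -> 9 lines: qnh chy niddn eeqjr etum cix jvubr gwvb rac

Answer: qnh
chy
niddn
eeqjr
etum
cix
jvubr
gwvb
rac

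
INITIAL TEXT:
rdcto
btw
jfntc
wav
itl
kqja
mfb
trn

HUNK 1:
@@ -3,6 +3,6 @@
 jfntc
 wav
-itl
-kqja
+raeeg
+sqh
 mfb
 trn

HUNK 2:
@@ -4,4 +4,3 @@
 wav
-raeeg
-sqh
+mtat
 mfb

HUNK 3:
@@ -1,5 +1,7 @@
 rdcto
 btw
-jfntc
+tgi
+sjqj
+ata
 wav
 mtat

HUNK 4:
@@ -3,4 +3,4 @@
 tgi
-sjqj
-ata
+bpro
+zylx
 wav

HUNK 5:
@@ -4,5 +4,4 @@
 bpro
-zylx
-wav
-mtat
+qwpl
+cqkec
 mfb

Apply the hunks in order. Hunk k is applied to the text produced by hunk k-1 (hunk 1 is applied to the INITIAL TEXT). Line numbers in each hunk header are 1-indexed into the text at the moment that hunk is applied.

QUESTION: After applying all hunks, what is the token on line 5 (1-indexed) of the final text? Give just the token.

Answer: qwpl

Derivation:
Hunk 1: at line 3 remove [itl,kqja] add [raeeg,sqh] -> 8 lines: rdcto btw jfntc wav raeeg sqh mfb trn
Hunk 2: at line 4 remove [raeeg,sqh] add [mtat] -> 7 lines: rdcto btw jfntc wav mtat mfb trn
Hunk 3: at line 1 remove [jfntc] add [tgi,sjqj,ata] -> 9 lines: rdcto btw tgi sjqj ata wav mtat mfb trn
Hunk 4: at line 3 remove [sjqj,ata] add [bpro,zylx] -> 9 lines: rdcto btw tgi bpro zylx wav mtat mfb trn
Hunk 5: at line 4 remove [zylx,wav,mtat] add [qwpl,cqkec] -> 8 lines: rdcto btw tgi bpro qwpl cqkec mfb trn
Final line 5: qwpl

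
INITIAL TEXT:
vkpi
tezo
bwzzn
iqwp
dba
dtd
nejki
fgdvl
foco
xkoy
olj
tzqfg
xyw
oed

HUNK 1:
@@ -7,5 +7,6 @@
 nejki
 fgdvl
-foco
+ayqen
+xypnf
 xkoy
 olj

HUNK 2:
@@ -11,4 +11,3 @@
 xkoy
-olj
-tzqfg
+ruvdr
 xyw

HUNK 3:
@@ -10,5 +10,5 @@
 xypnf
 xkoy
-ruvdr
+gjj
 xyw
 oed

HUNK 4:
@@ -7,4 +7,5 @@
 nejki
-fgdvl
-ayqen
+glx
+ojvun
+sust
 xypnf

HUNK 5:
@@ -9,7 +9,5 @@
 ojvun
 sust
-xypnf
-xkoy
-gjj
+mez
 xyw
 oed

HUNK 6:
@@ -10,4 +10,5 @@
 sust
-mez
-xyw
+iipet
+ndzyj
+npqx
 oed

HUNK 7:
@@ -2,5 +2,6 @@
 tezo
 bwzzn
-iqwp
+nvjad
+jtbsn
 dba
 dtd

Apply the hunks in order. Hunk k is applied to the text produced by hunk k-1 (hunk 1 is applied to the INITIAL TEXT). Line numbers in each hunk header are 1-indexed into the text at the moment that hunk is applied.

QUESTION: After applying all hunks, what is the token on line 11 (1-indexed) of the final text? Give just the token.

Hunk 1: at line 7 remove [foco] add [ayqen,xypnf] -> 15 lines: vkpi tezo bwzzn iqwp dba dtd nejki fgdvl ayqen xypnf xkoy olj tzqfg xyw oed
Hunk 2: at line 11 remove [olj,tzqfg] add [ruvdr] -> 14 lines: vkpi tezo bwzzn iqwp dba dtd nejki fgdvl ayqen xypnf xkoy ruvdr xyw oed
Hunk 3: at line 10 remove [ruvdr] add [gjj] -> 14 lines: vkpi tezo bwzzn iqwp dba dtd nejki fgdvl ayqen xypnf xkoy gjj xyw oed
Hunk 4: at line 7 remove [fgdvl,ayqen] add [glx,ojvun,sust] -> 15 lines: vkpi tezo bwzzn iqwp dba dtd nejki glx ojvun sust xypnf xkoy gjj xyw oed
Hunk 5: at line 9 remove [xypnf,xkoy,gjj] add [mez] -> 13 lines: vkpi tezo bwzzn iqwp dba dtd nejki glx ojvun sust mez xyw oed
Hunk 6: at line 10 remove [mez,xyw] add [iipet,ndzyj,npqx] -> 14 lines: vkpi tezo bwzzn iqwp dba dtd nejki glx ojvun sust iipet ndzyj npqx oed
Hunk 7: at line 2 remove [iqwp] add [nvjad,jtbsn] -> 15 lines: vkpi tezo bwzzn nvjad jtbsn dba dtd nejki glx ojvun sust iipet ndzyj npqx oed
Final line 11: sust

Answer: sust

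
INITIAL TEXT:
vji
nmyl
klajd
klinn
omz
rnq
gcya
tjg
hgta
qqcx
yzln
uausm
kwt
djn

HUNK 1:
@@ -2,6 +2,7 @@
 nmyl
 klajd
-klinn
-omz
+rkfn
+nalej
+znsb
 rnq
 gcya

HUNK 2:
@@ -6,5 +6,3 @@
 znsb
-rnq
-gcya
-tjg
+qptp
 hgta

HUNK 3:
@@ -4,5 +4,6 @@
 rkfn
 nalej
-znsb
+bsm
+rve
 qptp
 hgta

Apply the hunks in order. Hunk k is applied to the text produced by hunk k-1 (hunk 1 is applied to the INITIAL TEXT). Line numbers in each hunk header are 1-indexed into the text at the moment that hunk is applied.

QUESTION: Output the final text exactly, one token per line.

Hunk 1: at line 2 remove [klinn,omz] add [rkfn,nalej,znsb] -> 15 lines: vji nmyl klajd rkfn nalej znsb rnq gcya tjg hgta qqcx yzln uausm kwt djn
Hunk 2: at line 6 remove [rnq,gcya,tjg] add [qptp] -> 13 lines: vji nmyl klajd rkfn nalej znsb qptp hgta qqcx yzln uausm kwt djn
Hunk 3: at line 4 remove [znsb] add [bsm,rve] -> 14 lines: vji nmyl klajd rkfn nalej bsm rve qptp hgta qqcx yzln uausm kwt djn

Answer: vji
nmyl
klajd
rkfn
nalej
bsm
rve
qptp
hgta
qqcx
yzln
uausm
kwt
djn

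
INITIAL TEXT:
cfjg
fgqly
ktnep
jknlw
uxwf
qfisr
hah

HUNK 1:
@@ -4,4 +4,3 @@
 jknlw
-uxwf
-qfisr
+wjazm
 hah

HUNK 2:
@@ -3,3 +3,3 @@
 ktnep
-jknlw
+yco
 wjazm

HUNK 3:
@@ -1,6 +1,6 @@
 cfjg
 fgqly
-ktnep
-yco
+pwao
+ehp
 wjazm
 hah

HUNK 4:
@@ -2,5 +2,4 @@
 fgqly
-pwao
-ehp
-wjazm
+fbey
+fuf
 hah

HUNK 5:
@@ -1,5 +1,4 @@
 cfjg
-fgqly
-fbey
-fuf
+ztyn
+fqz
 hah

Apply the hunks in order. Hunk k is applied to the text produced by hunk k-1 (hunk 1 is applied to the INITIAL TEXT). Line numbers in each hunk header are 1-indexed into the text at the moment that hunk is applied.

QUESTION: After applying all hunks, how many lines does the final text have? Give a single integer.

Hunk 1: at line 4 remove [uxwf,qfisr] add [wjazm] -> 6 lines: cfjg fgqly ktnep jknlw wjazm hah
Hunk 2: at line 3 remove [jknlw] add [yco] -> 6 lines: cfjg fgqly ktnep yco wjazm hah
Hunk 3: at line 1 remove [ktnep,yco] add [pwao,ehp] -> 6 lines: cfjg fgqly pwao ehp wjazm hah
Hunk 4: at line 2 remove [pwao,ehp,wjazm] add [fbey,fuf] -> 5 lines: cfjg fgqly fbey fuf hah
Hunk 5: at line 1 remove [fgqly,fbey,fuf] add [ztyn,fqz] -> 4 lines: cfjg ztyn fqz hah
Final line count: 4

Answer: 4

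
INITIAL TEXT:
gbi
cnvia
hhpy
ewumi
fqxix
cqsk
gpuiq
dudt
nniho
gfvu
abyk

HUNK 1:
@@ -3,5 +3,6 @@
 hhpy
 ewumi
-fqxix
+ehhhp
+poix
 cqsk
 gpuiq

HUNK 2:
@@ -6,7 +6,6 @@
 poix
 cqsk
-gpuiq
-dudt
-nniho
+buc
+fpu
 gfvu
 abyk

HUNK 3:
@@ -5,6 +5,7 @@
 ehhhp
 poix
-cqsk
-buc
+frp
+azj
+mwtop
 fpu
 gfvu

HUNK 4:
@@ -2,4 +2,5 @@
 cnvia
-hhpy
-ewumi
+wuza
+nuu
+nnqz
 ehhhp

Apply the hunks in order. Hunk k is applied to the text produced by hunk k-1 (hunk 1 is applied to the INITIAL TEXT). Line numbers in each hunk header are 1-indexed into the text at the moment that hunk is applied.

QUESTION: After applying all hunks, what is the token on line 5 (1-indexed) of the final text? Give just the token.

Answer: nnqz

Derivation:
Hunk 1: at line 3 remove [fqxix] add [ehhhp,poix] -> 12 lines: gbi cnvia hhpy ewumi ehhhp poix cqsk gpuiq dudt nniho gfvu abyk
Hunk 2: at line 6 remove [gpuiq,dudt,nniho] add [buc,fpu] -> 11 lines: gbi cnvia hhpy ewumi ehhhp poix cqsk buc fpu gfvu abyk
Hunk 3: at line 5 remove [cqsk,buc] add [frp,azj,mwtop] -> 12 lines: gbi cnvia hhpy ewumi ehhhp poix frp azj mwtop fpu gfvu abyk
Hunk 4: at line 2 remove [hhpy,ewumi] add [wuza,nuu,nnqz] -> 13 lines: gbi cnvia wuza nuu nnqz ehhhp poix frp azj mwtop fpu gfvu abyk
Final line 5: nnqz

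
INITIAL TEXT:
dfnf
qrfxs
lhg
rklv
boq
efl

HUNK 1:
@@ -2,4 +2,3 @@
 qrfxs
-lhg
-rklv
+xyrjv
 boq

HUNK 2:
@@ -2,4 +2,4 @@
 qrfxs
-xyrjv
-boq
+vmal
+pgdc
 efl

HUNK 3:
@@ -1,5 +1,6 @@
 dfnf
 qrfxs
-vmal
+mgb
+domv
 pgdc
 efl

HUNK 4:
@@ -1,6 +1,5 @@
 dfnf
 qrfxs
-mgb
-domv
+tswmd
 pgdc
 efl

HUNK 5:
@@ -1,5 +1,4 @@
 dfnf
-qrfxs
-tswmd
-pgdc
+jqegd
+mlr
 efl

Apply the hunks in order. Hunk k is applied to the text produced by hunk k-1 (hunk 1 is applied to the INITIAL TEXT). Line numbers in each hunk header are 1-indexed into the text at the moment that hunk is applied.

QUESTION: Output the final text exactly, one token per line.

Hunk 1: at line 2 remove [lhg,rklv] add [xyrjv] -> 5 lines: dfnf qrfxs xyrjv boq efl
Hunk 2: at line 2 remove [xyrjv,boq] add [vmal,pgdc] -> 5 lines: dfnf qrfxs vmal pgdc efl
Hunk 3: at line 1 remove [vmal] add [mgb,domv] -> 6 lines: dfnf qrfxs mgb domv pgdc efl
Hunk 4: at line 1 remove [mgb,domv] add [tswmd] -> 5 lines: dfnf qrfxs tswmd pgdc efl
Hunk 5: at line 1 remove [qrfxs,tswmd,pgdc] add [jqegd,mlr] -> 4 lines: dfnf jqegd mlr efl

Answer: dfnf
jqegd
mlr
efl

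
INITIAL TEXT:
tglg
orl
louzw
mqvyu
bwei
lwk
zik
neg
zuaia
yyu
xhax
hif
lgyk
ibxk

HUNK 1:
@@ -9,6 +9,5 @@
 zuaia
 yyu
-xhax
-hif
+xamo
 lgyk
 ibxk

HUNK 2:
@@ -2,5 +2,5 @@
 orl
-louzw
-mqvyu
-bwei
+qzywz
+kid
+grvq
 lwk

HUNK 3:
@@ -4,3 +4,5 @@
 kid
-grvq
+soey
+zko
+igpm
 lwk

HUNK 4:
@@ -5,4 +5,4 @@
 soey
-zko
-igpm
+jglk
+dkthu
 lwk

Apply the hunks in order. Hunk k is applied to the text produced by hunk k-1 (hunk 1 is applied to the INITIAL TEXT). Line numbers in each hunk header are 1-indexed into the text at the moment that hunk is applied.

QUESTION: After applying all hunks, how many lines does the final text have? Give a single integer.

Answer: 15

Derivation:
Hunk 1: at line 9 remove [xhax,hif] add [xamo] -> 13 lines: tglg orl louzw mqvyu bwei lwk zik neg zuaia yyu xamo lgyk ibxk
Hunk 2: at line 2 remove [louzw,mqvyu,bwei] add [qzywz,kid,grvq] -> 13 lines: tglg orl qzywz kid grvq lwk zik neg zuaia yyu xamo lgyk ibxk
Hunk 3: at line 4 remove [grvq] add [soey,zko,igpm] -> 15 lines: tglg orl qzywz kid soey zko igpm lwk zik neg zuaia yyu xamo lgyk ibxk
Hunk 4: at line 5 remove [zko,igpm] add [jglk,dkthu] -> 15 lines: tglg orl qzywz kid soey jglk dkthu lwk zik neg zuaia yyu xamo lgyk ibxk
Final line count: 15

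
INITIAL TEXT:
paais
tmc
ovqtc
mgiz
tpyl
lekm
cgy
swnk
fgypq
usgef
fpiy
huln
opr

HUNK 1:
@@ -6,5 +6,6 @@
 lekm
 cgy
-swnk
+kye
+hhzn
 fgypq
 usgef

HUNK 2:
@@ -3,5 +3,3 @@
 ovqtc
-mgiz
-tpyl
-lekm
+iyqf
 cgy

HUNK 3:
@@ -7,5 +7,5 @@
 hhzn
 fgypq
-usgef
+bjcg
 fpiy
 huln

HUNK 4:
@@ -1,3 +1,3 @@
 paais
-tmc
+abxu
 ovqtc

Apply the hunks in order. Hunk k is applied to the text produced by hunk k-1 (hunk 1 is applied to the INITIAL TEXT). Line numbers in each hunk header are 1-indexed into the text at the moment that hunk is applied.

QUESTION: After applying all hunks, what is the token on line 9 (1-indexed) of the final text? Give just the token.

Hunk 1: at line 6 remove [swnk] add [kye,hhzn] -> 14 lines: paais tmc ovqtc mgiz tpyl lekm cgy kye hhzn fgypq usgef fpiy huln opr
Hunk 2: at line 3 remove [mgiz,tpyl,lekm] add [iyqf] -> 12 lines: paais tmc ovqtc iyqf cgy kye hhzn fgypq usgef fpiy huln opr
Hunk 3: at line 7 remove [usgef] add [bjcg] -> 12 lines: paais tmc ovqtc iyqf cgy kye hhzn fgypq bjcg fpiy huln opr
Hunk 4: at line 1 remove [tmc] add [abxu] -> 12 lines: paais abxu ovqtc iyqf cgy kye hhzn fgypq bjcg fpiy huln opr
Final line 9: bjcg

Answer: bjcg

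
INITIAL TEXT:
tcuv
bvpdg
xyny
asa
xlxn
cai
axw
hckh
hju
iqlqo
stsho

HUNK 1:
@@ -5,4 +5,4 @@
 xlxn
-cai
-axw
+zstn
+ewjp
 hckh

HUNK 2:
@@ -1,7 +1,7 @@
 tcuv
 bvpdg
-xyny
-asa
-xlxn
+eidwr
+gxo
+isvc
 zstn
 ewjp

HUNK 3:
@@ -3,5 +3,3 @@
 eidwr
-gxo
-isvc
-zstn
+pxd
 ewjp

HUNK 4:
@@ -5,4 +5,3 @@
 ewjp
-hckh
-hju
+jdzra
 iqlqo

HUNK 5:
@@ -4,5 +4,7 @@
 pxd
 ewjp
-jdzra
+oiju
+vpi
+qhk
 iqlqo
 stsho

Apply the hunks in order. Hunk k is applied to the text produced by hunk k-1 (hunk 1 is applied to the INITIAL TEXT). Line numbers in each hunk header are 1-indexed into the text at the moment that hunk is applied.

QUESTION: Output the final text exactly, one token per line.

Answer: tcuv
bvpdg
eidwr
pxd
ewjp
oiju
vpi
qhk
iqlqo
stsho

Derivation:
Hunk 1: at line 5 remove [cai,axw] add [zstn,ewjp] -> 11 lines: tcuv bvpdg xyny asa xlxn zstn ewjp hckh hju iqlqo stsho
Hunk 2: at line 1 remove [xyny,asa,xlxn] add [eidwr,gxo,isvc] -> 11 lines: tcuv bvpdg eidwr gxo isvc zstn ewjp hckh hju iqlqo stsho
Hunk 3: at line 3 remove [gxo,isvc,zstn] add [pxd] -> 9 lines: tcuv bvpdg eidwr pxd ewjp hckh hju iqlqo stsho
Hunk 4: at line 5 remove [hckh,hju] add [jdzra] -> 8 lines: tcuv bvpdg eidwr pxd ewjp jdzra iqlqo stsho
Hunk 5: at line 4 remove [jdzra] add [oiju,vpi,qhk] -> 10 lines: tcuv bvpdg eidwr pxd ewjp oiju vpi qhk iqlqo stsho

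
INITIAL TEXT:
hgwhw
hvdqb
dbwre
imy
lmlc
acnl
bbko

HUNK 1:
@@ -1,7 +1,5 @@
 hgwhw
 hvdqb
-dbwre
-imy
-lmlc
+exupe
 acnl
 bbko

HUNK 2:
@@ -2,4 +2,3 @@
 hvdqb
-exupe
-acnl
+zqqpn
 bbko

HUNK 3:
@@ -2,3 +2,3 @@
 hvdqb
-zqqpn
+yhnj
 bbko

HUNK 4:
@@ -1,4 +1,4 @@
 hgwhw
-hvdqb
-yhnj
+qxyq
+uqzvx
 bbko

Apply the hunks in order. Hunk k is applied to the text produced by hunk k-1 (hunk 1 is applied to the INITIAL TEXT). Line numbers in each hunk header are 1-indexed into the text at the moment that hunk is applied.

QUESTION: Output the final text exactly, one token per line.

Hunk 1: at line 1 remove [dbwre,imy,lmlc] add [exupe] -> 5 lines: hgwhw hvdqb exupe acnl bbko
Hunk 2: at line 2 remove [exupe,acnl] add [zqqpn] -> 4 lines: hgwhw hvdqb zqqpn bbko
Hunk 3: at line 2 remove [zqqpn] add [yhnj] -> 4 lines: hgwhw hvdqb yhnj bbko
Hunk 4: at line 1 remove [hvdqb,yhnj] add [qxyq,uqzvx] -> 4 lines: hgwhw qxyq uqzvx bbko

Answer: hgwhw
qxyq
uqzvx
bbko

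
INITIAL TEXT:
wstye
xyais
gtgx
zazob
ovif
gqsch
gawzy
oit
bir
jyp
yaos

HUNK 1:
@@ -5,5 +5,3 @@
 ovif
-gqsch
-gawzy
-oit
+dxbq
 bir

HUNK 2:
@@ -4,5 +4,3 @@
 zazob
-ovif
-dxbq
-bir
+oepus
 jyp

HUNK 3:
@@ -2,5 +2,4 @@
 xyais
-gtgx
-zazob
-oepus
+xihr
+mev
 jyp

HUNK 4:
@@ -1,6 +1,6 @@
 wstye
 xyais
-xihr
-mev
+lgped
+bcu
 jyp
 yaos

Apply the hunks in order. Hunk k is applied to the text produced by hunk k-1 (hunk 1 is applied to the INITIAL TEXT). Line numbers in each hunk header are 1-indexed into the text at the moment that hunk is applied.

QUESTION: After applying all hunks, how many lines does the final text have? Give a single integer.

Answer: 6

Derivation:
Hunk 1: at line 5 remove [gqsch,gawzy,oit] add [dxbq] -> 9 lines: wstye xyais gtgx zazob ovif dxbq bir jyp yaos
Hunk 2: at line 4 remove [ovif,dxbq,bir] add [oepus] -> 7 lines: wstye xyais gtgx zazob oepus jyp yaos
Hunk 3: at line 2 remove [gtgx,zazob,oepus] add [xihr,mev] -> 6 lines: wstye xyais xihr mev jyp yaos
Hunk 4: at line 1 remove [xihr,mev] add [lgped,bcu] -> 6 lines: wstye xyais lgped bcu jyp yaos
Final line count: 6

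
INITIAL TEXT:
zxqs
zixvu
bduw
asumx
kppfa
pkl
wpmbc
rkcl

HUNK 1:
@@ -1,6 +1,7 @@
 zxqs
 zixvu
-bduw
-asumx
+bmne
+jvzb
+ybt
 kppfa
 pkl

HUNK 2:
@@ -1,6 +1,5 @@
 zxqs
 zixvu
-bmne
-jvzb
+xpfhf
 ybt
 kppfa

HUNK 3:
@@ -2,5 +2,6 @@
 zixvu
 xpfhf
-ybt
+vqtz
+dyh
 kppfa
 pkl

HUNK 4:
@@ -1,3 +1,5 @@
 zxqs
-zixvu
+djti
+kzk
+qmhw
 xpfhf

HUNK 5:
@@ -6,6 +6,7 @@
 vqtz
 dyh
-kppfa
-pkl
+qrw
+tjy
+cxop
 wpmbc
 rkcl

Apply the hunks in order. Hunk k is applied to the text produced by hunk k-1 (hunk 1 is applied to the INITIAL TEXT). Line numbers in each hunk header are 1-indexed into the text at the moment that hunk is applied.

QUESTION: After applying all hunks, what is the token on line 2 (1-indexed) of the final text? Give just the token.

Hunk 1: at line 1 remove [bduw,asumx] add [bmne,jvzb,ybt] -> 9 lines: zxqs zixvu bmne jvzb ybt kppfa pkl wpmbc rkcl
Hunk 2: at line 1 remove [bmne,jvzb] add [xpfhf] -> 8 lines: zxqs zixvu xpfhf ybt kppfa pkl wpmbc rkcl
Hunk 3: at line 2 remove [ybt] add [vqtz,dyh] -> 9 lines: zxqs zixvu xpfhf vqtz dyh kppfa pkl wpmbc rkcl
Hunk 4: at line 1 remove [zixvu] add [djti,kzk,qmhw] -> 11 lines: zxqs djti kzk qmhw xpfhf vqtz dyh kppfa pkl wpmbc rkcl
Hunk 5: at line 6 remove [kppfa,pkl] add [qrw,tjy,cxop] -> 12 lines: zxqs djti kzk qmhw xpfhf vqtz dyh qrw tjy cxop wpmbc rkcl
Final line 2: djti

Answer: djti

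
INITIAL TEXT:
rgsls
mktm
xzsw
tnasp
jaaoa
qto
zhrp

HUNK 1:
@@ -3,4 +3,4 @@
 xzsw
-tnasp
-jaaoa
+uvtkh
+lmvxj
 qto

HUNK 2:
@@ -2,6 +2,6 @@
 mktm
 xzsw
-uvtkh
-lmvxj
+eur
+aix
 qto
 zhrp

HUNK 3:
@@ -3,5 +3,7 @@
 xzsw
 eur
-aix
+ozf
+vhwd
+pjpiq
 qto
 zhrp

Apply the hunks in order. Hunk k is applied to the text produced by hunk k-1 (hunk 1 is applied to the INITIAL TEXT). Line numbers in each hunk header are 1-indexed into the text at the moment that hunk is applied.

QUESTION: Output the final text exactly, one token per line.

Hunk 1: at line 3 remove [tnasp,jaaoa] add [uvtkh,lmvxj] -> 7 lines: rgsls mktm xzsw uvtkh lmvxj qto zhrp
Hunk 2: at line 2 remove [uvtkh,lmvxj] add [eur,aix] -> 7 lines: rgsls mktm xzsw eur aix qto zhrp
Hunk 3: at line 3 remove [aix] add [ozf,vhwd,pjpiq] -> 9 lines: rgsls mktm xzsw eur ozf vhwd pjpiq qto zhrp

Answer: rgsls
mktm
xzsw
eur
ozf
vhwd
pjpiq
qto
zhrp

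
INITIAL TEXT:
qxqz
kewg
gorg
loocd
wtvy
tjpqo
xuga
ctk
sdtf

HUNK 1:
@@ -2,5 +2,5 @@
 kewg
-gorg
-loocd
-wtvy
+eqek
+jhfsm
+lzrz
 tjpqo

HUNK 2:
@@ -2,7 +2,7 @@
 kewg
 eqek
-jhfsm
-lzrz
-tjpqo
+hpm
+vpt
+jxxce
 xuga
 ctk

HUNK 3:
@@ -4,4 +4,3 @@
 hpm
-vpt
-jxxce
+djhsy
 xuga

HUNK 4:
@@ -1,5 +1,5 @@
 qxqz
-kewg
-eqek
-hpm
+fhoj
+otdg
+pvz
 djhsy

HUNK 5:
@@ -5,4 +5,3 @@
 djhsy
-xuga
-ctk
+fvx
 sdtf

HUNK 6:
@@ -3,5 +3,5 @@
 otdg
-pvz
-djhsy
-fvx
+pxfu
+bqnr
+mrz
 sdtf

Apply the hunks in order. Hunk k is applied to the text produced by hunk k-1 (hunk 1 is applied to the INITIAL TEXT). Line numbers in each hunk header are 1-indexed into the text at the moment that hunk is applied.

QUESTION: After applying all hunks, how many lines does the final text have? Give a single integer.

Hunk 1: at line 2 remove [gorg,loocd,wtvy] add [eqek,jhfsm,lzrz] -> 9 lines: qxqz kewg eqek jhfsm lzrz tjpqo xuga ctk sdtf
Hunk 2: at line 2 remove [jhfsm,lzrz,tjpqo] add [hpm,vpt,jxxce] -> 9 lines: qxqz kewg eqek hpm vpt jxxce xuga ctk sdtf
Hunk 3: at line 4 remove [vpt,jxxce] add [djhsy] -> 8 lines: qxqz kewg eqek hpm djhsy xuga ctk sdtf
Hunk 4: at line 1 remove [kewg,eqek,hpm] add [fhoj,otdg,pvz] -> 8 lines: qxqz fhoj otdg pvz djhsy xuga ctk sdtf
Hunk 5: at line 5 remove [xuga,ctk] add [fvx] -> 7 lines: qxqz fhoj otdg pvz djhsy fvx sdtf
Hunk 6: at line 3 remove [pvz,djhsy,fvx] add [pxfu,bqnr,mrz] -> 7 lines: qxqz fhoj otdg pxfu bqnr mrz sdtf
Final line count: 7

Answer: 7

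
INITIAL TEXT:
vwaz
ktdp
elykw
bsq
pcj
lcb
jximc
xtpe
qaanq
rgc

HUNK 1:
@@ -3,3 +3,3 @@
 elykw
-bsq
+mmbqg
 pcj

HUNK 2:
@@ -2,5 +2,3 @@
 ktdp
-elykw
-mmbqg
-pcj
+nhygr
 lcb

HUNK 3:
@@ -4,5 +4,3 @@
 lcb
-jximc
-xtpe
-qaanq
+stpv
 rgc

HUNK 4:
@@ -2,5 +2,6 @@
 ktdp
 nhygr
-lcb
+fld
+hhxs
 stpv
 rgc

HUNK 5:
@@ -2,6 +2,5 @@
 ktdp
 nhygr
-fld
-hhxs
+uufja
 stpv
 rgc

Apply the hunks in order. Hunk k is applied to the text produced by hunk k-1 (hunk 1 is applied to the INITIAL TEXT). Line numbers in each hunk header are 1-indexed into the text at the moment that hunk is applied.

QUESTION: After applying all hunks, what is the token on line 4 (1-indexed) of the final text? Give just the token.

Hunk 1: at line 3 remove [bsq] add [mmbqg] -> 10 lines: vwaz ktdp elykw mmbqg pcj lcb jximc xtpe qaanq rgc
Hunk 2: at line 2 remove [elykw,mmbqg,pcj] add [nhygr] -> 8 lines: vwaz ktdp nhygr lcb jximc xtpe qaanq rgc
Hunk 3: at line 4 remove [jximc,xtpe,qaanq] add [stpv] -> 6 lines: vwaz ktdp nhygr lcb stpv rgc
Hunk 4: at line 2 remove [lcb] add [fld,hhxs] -> 7 lines: vwaz ktdp nhygr fld hhxs stpv rgc
Hunk 5: at line 2 remove [fld,hhxs] add [uufja] -> 6 lines: vwaz ktdp nhygr uufja stpv rgc
Final line 4: uufja

Answer: uufja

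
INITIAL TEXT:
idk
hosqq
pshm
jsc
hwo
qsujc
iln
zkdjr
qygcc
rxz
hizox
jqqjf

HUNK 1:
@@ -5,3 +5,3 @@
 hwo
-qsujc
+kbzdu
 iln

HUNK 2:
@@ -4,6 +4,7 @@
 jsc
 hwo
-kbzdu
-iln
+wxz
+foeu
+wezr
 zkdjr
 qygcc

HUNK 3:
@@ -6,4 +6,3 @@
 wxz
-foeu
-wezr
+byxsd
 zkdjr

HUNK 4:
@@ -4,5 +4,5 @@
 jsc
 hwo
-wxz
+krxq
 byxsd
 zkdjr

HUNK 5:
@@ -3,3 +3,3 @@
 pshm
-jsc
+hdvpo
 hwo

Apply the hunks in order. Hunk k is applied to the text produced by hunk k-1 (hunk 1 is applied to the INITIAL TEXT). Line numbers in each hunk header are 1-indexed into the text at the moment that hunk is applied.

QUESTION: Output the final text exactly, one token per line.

Hunk 1: at line 5 remove [qsujc] add [kbzdu] -> 12 lines: idk hosqq pshm jsc hwo kbzdu iln zkdjr qygcc rxz hizox jqqjf
Hunk 2: at line 4 remove [kbzdu,iln] add [wxz,foeu,wezr] -> 13 lines: idk hosqq pshm jsc hwo wxz foeu wezr zkdjr qygcc rxz hizox jqqjf
Hunk 3: at line 6 remove [foeu,wezr] add [byxsd] -> 12 lines: idk hosqq pshm jsc hwo wxz byxsd zkdjr qygcc rxz hizox jqqjf
Hunk 4: at line 4 remove [wxz] add [krxq] -> 12 lines: idk hosqq pshm jsc hwo krxq byxsd zkdjr qygcc rxz hizox jqqjf
Hunk 5: at line 3 remove [jsc] add [hdvpo] -> 12 lines: idk hosqq pshm hdvpo hwo krxq byxsd zkdjr qygcc rxz hizox jqqjf

Answer: idk
hosqq
pshm
hdvpo
hwo
krxq
byxsd
zkdjr
qygcc
rxz
hizox
jqqjf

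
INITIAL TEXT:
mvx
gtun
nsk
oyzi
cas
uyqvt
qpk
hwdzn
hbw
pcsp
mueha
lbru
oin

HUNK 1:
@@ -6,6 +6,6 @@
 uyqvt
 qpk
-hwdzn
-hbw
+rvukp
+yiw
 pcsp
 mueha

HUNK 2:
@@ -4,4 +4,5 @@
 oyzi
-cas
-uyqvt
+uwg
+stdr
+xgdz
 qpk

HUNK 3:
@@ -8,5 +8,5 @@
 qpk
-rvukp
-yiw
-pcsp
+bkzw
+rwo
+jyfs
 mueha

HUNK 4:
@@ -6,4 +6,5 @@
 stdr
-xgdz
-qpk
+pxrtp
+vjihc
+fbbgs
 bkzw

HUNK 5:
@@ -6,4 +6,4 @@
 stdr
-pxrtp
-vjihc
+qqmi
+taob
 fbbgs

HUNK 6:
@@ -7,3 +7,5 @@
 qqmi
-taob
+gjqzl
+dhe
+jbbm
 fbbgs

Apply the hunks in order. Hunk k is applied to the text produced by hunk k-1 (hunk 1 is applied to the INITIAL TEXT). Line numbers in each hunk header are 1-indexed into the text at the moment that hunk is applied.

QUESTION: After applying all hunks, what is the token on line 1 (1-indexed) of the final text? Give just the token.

Answer: mvx

Derivation:
Hunk 1: at line 6 remove [hwdzn,hbw] add [rvukp,yiw] -> 13 lines: mvx gtun nsk oyzi cas uyqvt qpk rvukp yiw pcsp mueha lbru oin
Hunk 2: at line 4 remove [cas,uyqvt] add [uwg,stdr,xgdz] -> 14 lines: mvx gtun nsk oyzi uwg stdr xgdz qpk rvukp yiw pcsp mueha lbru oin
Hunk 3: at line 8 remove [rvukp,yiw,pcsp] add [bkzw,rwo,jyfs] -> 14 lines: mvx gtun nsk oyzi uwg stdr xgdz qpk bkzw rwo jyfs mueha lbru oin
Hunk 4: at line 6 remove [xgdz,qpk] add [pxrtp,vjihc,fbbgs] -> 15 lines: mvx gtun nsk oyzi uwg stdr pxrtp vjihc fbbgs bkzw rwo jyfs mueha lbru oin
Hunk 5: at line 6 remove [pxrtp,vjihc] add [qqmi,taob] -> 15 lines: mvx gtun nsk oyzi uwg stdr qqmi taob fbbgs bkzw rwo jyfs mueha lbru oin
Hunk 6: at line 7 remove [taob] add [gjqzl,dhe,jbbm] -> 17 lines: mvx gtun nsk oyzi uwg stdr qqmi gjqzl dhe jbbm fbbgs bkzw rwo jyfs mueha lbru oin
Final line 1: mvx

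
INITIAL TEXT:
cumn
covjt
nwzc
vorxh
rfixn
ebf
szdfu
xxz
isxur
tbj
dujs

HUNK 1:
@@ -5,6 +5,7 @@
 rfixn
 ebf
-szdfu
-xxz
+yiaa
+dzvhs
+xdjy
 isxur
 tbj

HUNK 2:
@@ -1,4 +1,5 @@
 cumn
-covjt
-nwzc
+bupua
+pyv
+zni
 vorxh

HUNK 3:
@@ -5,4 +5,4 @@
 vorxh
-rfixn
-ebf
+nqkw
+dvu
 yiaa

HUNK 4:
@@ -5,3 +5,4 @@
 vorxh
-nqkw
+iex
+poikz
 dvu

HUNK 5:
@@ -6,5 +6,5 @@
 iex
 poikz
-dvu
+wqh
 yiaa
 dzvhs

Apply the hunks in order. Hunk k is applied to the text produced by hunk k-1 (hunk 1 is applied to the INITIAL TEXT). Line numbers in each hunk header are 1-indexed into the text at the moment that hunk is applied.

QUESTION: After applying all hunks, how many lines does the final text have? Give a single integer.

Hunk 1: at line 5 remove [szdfu,xxz] add [yiaa,dzvhs,xdjy] -> 12 lines: cumn covjt nwzc vorxh rfixn ebf yiaa dzvhs xdjy isxur tbj dujs
Hunk 2: at line 1 remove [covjt,nwzc] add [bupua,pyv,zni] -> 13 lines: cumn bupua pyv zni vorxh rfixn ebf yiaa dzvhs xdjy isxur tbj dujs
Hunk 3: at line 5 remove [rfixn,ebf] add [nqkw,dvu] -> 13 lines: cumn bupua pyv zni vorxh nqkw dvu yiaa dzvhs xdjy isxur tbj dujs
Hunk 4: at line 5 remove [nqkw] add [iex,poikz] -> 14 lines: cumn bupua pyv zni vorxh iex poikz dvu yiaa dzvhs xdjy isxur tbj dujs
Hunk 5: at line 6 remove [dvu] add [wqh] -> 14 lines: cumn bupua pyv zni vorxh iex poikz wqh yiaa dzvhs xdjy isxur tbj dujs
Final line count: 14

Answer: 14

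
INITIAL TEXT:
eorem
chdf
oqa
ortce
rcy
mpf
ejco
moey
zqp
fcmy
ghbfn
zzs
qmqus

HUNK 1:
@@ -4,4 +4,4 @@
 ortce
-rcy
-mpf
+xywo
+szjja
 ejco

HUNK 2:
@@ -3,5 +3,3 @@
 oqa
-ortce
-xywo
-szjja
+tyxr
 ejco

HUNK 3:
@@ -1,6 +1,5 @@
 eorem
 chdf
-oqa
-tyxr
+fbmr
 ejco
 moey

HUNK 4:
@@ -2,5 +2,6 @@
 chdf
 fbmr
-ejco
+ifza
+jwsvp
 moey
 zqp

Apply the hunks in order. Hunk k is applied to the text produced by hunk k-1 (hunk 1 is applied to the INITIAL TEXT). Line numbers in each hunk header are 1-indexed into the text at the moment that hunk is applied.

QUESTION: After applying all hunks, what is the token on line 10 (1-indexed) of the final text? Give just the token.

Answer: zzs

Derivation:
Hunk 1: at line 4 remove [rcy,mpf] add [xywo,szjja] -> 13 lines: eorem chdf oqa ortce xywo szjja ejco moey zqp fcmy ghbfn zzs qmqus
Hunk 2: at line 3 remove [ortce,xywo,szjja] add [tyxr] -> 11 lines: eorem chdf oqa tyxr ejco moey zqp fcmy ghbfn zzs qmqus
Hunk 3: at line 1 remove [oqa,tyxr] add [fbmr] -> 10 lines: eorem chdf fbmr ejco moey zqp fcmy ghbfn zzs qmqus
Hunk 4: at line 2 remove [ejco] add [ifza,jwsvp] -> 11 lines: eorem chdf fbmr ifza jwsvp moey zqp fcmy ghbfn zzs qmqus
Final line 10: zzs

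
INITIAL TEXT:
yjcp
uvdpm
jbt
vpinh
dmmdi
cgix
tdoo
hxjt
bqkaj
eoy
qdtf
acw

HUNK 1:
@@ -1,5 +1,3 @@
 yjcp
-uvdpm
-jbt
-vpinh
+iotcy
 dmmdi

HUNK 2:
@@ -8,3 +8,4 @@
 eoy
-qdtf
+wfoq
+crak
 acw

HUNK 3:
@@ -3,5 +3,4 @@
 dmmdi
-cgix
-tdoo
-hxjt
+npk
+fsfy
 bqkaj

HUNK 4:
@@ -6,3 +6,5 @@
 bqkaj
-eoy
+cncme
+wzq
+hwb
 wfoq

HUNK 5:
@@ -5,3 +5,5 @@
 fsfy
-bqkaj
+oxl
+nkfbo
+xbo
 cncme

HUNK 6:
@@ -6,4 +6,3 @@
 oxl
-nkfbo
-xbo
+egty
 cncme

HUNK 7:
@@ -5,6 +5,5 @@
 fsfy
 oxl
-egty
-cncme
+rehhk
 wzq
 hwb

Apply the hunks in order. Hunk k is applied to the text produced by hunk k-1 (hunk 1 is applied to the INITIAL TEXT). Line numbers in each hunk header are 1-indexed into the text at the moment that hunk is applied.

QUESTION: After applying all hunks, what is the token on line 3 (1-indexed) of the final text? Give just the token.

Answer: dmmdi

Derivation:
Hunk 1: at line 1 remove [uvdpm,jbt,vpinh] add [iotcy] -> 10 lines: yjcp iotcy dmmdi cgix tdoo hxjt bqkaj eoy qdtf acw
Hunk 2: at line 8 remove [qdtf] add [wfoq,crak] -> 11 lines: yjcp iotcy dmmdi cgix tdoo hxjt bqkaj eoy wfoq crak acw
Hunk 3: at line 3 remove [cgix,tdoo,hxjt] add [npk,fsfy] -> 10 lines: yjcp iotcy dmmdi npk fsfy bqkaj eoy wfoq crak acw
Hunk 4: at line 6 remove [eoy] add [cncme,wzq,hwb] -> 12 lines: yjcp iotcy dmmdi npk fsfy bqkaj cncme wzq hwb wfoq crak acw
Hunk 5: at line 5 remove [bqkaj] add [oxl,nkfbo,xbo] -> 14 lines: yjcp iotcy dmmdi npk fsfy oxl nkfbo xbo cncme wzq hwb wfoq crak acw
Hunk 6: at line 6 remove [nkfbo,xbo] add [egty] -> 13 lines: yjcp iotcy dmmdi npk fsfy oxl egty cncme wzq hwb wfoq crak acw
Hunk 7: at line 5 remove [egty,cncme] add [rehhk] -> 12 lines: yjcp iotcy dmmdi npk fsfy oxl rehhk wzq hwb wfoq crak acw
Final line 3: dmmdi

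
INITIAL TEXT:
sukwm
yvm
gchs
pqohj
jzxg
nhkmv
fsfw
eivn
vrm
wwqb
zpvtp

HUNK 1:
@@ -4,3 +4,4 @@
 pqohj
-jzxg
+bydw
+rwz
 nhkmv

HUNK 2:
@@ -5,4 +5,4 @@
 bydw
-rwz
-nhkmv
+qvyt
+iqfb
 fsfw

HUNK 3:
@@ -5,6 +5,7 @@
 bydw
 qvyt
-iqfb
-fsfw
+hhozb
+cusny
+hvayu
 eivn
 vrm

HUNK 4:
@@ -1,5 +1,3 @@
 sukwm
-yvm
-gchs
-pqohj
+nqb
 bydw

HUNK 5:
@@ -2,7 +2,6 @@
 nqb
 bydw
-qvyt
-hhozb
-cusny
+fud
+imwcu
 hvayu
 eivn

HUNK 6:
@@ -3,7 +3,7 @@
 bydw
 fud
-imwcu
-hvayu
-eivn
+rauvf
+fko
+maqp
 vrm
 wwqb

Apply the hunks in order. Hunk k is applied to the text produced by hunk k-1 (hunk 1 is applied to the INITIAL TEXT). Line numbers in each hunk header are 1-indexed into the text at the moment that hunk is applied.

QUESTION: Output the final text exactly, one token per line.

Hunk 1: at line 4 remove [jzxg] add [bydw,rwz] -> 12 lines: sukwm yvm gchs pqohj bydw rwz nhkmv fsfw eivn vrm wwqb zpvtp
Hunk 2: at line 5 remove [rwz,nhkmv] add [qvyt,iqfb] -> 12 lines: sukwm yvm gchs pqohj bydw qvyt iqfb fsfw eivn vrm wwqb zpvtp
Hunk 3: at line 5 remove [iqfb,fsfw] add [hhozb,cusny,hvayu] -> 13 lines: sukwm yvm gchs pqohj bydw qvyt hhozb cusny hvayu eivn vrm wwqb zpvtp
Hunk 4: at line 1 remove [yvm,gchs,pqohj] add [nqb] -> 11 lines: sukwm nqb bydw qvyt hhozb cusny hvayu eivn vrm wwqb zpvtp
Hunk 5: at line 2 remove [qvyt,hhozb,cusny] add [fud,imwcu] -> 10 lines: sukwm nqb bydw fud imwcu hvayu eivn vrm wwqb zpvtp
Hunk 6: at line 3 remove [imwcu,hvayu,eivn] add [rauvf,fko,maqp] -> 10 lines: sukwm nqb bydw fud rauvf fko maqp vrm wwqb zpvtp

Answer: sukwm
nqb
bydw
fud
rauvf
fko
maqp
vrm
wwqb
zpvtp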